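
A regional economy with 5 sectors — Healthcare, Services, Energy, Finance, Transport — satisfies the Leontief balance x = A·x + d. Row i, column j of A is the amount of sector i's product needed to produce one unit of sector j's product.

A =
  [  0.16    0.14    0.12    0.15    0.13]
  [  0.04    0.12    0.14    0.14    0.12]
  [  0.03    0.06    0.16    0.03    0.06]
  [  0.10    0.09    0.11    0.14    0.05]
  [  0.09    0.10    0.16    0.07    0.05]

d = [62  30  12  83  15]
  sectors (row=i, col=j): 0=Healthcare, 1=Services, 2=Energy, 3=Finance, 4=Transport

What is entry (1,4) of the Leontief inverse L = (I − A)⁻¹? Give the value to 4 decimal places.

Form M = I − A:
  [  0.84   -0.14   -0.12   -0.15   -0.13]
  [ -0.04    0.88   -0.14   -0.14   -0.12]
  [ -0.03   -0.06    0.84   -0.03   -0.06]
  [ -0.10   -0.09   -0.11    0.86   -0.05]
  [ -0.09   -0.10   -0.16   -0.07    0.95]
Leontief inverse L = M⁻¹:
  [  1.2774    0.2834    0.3159    0.3000    0.2463]
  [  0.1197    1.2235    0.2919    0.2467    0.2024]
  [  0.0719    0.1177    1.2520    0.0842    0.1082]
  [  0.1795    0.1871    0.2443    1.2436    0.1291]
  [  0.1590    0.1893    0.2895    0.1602    1.1250]
Total output x = L · d:
  x_0 = 1.2774·62 + 0.2834·30 + 0.3159·12 + 0.3000·83 + 0.2463·15 = 120.0867
  x_1 = 0.1197·62 + 1.2235·30 + 0.2919·12 + 0.2467·83 + 0.2024·15 = 71.1459
  x_2 = 0.0719·62 + 0.1177·30 + 1.2520·12 + 0.0842·83 + 0.1082·15 = 31.6272
  x_3 = 0.1795·62 + 0.1871·30 + 0.2443·12 + 1.2436·83 + 0.1291·15 = 124.8253
  x_4 = 0.1590·62 + 0.1893·30 + 0.2895·12 + 0.1602·83 + 1.1250·15 = 49.1795

L[1,4] = 0.2024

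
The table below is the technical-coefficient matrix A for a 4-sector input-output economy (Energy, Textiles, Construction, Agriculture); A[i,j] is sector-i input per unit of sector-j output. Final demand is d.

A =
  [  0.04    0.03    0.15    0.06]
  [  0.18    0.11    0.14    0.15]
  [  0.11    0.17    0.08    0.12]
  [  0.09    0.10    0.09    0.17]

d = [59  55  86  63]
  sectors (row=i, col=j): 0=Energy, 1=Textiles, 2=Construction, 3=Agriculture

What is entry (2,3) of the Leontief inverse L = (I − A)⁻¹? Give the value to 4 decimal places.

L[2,3] = 0.2327

Form M = I − A:
  [  0.96   -0.03   -0.15   -0.06]
  [ -0.18    0.89   -0.14   -0.15]
  [ -0.11   -0.17    0.92   -0.12]
  [ -0.09   -0.10   -0.09    0.83]
Leontief inverse L = M⁻¹:
  [  1.0936    0.0899    0.2042    0.1248]
  [  0.2831    1.2135    0.2579    0.2771]
  [  0.2059    0.2590    1.1827    0.2327]
  [  0.1750    0.1840    0.1815    1.2770]
Total output x = L · d:
  x_0 = 1.0936·59 + 0.0899·55 + 0.2042·86 + 0.1248·63 = 94.8929
  x_1 = 0.2831·59 + 1.2135·55 + 0.2579·86 + 0.2771·63 = 123.0821
  x_2 = 0.2059·59 + 0.2590·55 + 1.1827·86 + 0.2327·63 = 142.7636
  x_3 = 0.1750·59 + 0.1840·55 + 0.1815·86 + 1.2770·63 = 116.5028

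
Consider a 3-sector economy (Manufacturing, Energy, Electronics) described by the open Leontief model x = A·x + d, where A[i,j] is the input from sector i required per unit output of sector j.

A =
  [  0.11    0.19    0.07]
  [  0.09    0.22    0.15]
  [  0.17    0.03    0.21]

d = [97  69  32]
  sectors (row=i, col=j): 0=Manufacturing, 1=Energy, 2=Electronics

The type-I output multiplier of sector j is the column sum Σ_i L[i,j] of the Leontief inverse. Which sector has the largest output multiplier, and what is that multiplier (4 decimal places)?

Energy (1.7468)

Form M = I − A:
  [  0.89   -0.19   -0.07]
  [ -0.09    0.78   -0.15]
  [ -0.17   -0.03    0.79]
Leontief inverse L = M⁻¹:
  [  1.1841    0.2946    0.1609]
  [  0.1870    1.3380    0.2706]
  [  0.2619    0.1142    1.3107]
Total output x = L · d:
  x_0 = 1.1841·97 + 0.2946·69 + 0.1609·32 = 140.3360
  x_1 = 0.1870·97 + 1.3380·69 + 0.2706·32 = 119.1212
  x_2 = 0.2619·97 + 0.1142·69 + 1.3107·32 = 75.2288
Output multipliers (column sums of L):
  Manufacturing: 1.6330
  Energy: 1.7468
  Electronics: 1.7422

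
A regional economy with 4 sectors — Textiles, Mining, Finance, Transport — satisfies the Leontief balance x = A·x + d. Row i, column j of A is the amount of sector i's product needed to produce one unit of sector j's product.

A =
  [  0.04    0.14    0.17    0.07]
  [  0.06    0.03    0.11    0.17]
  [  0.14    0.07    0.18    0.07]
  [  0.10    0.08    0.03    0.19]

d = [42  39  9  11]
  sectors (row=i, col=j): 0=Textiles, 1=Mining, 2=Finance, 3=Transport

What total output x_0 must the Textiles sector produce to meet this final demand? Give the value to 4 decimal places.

Form M = I − A:
  [  0.96   -0.14   -0.17   -0.07]
  [ -0.06    0.97   -0.11   -0.17]
  [ -0.14   -0.07    0.82   -0.07]
  [ -0.10   -0.08   -0.03    0.81]
Leontief inverse L = M⁻¹:
  [  1.1083    0.1919    0.2613    0.1586]
  [  0.1201    1.0821    0.1793    0.2530]
  [  0.2128    0.1367    1.2878    0.1584]
  [  0.1566    0.1356    0.0977    1.2850]
Total output x = L · d:
  x_0 = 1.1083·42 + 0.1919·39 + 0.2613·9 + 0.1586·11 = 58.1293
  x_1 = 0.1201·42 + 1.0821·39 + 0.1793·9 + 0.2530·11 = 51.6429
  x_2 = 0.2128·42 + 0.1367·39 + 1.2878·9 + 0.1584·11 = 27.6033
  x_3 = 0.1566·42 + 0.1356·39 + 0.0977·9 + 1.2850·11 = 26.8796

58.1293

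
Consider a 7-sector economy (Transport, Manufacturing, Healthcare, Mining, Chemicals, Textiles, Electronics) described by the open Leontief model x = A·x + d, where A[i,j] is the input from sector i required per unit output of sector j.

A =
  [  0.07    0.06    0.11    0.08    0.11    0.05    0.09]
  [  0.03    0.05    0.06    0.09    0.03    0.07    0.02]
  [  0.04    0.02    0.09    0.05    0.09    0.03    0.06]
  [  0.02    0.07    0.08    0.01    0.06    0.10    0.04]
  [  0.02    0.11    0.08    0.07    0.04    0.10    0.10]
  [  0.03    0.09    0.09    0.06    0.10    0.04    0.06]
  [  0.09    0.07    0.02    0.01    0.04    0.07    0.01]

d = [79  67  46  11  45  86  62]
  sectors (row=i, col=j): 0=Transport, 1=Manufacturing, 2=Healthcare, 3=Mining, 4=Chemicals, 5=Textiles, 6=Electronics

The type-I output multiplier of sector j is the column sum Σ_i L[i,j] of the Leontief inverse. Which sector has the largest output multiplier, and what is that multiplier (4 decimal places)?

Healthcare (1.9184)

Form M = I − A:
  [  0.93   -0.06   -0.11   -0.08   -0.11   -0.05   -0.09]
  [ -0.03    0.95   -0.06   -0.09   -0.03   -0.07   -0.02]
  [ -0.04   -0.02    0.91   -0.05   -0.09   -0.03   -0.06]
  [ -0.02   -0.07   -0.08    0.99   -0.06   -0.10   -0.04]
  [ -0.02   -0.11   -0.08   -0.07    0.96   -0.10   -0.10]
  [ -0.03   -0.09   -0.09   -0.06   -0.10    0.96   -0.06]
  [ -0.09   -0.07   -0.02   -0.01   -0.04   -0.07    0.99]
Leontief inverse L = M⁻¹:
  [  1.1115    0.1256    0.1841    0.1313    0.1748    0.1152    0.1447]
  [  0.0524    1.0895    0.1070    0.1209    0.0712    0.1093    0.0520]
  [  0.0676    0.0641    1.1398    0.0838    0.1336    0.0736    0.0979]
  [  0.0459    0.1137    0.1298    1.0473    0.1042    0.1402    0.0757]
  [  0.0564    0.1673    0.1429    0.1154    1.0961    0.1562    0.1420]
  [  0.0618    0.1433    0.1497    0.1036    0.1503    1.0940    0.1033]
  [  0.1132    0.1078    0.0650    0.0447    0.0796    0.1048    1.0427]
Total output x = L · d:
  x_0 = 1.1115·79 + 0.1256·67 + 0.1841·46 + 0.1313·11 + 0.1748·45 + 0.1152·86 + 0.1447·62 = 132.8879
  x_1 = 0.0524·79 + 1.0895·67 + 0.1070·46 + 0.1209·11 + 0.0712·45 + 0.1093·86 + 0.0520·62 = 99.2200
  x_2 = 0.0676·79 + 0.0641·67 + 1.1398·46 + 0.0838·11 + 0.1336·45 + 0.0736·86 + 0.0979·62 = 81.3962
  x_3 = 0.0459·79 + 0.1137·67 + 0.1298·46 + 1.0473·11 + 0.1042·45 + 0.1402·86 + 0.0757·62 = 50.1722
  x_4 = 0.0564·79 + 0.1673·67 + 0.1429·46 + 0.1154·11 + 1.0961·45 + 0.1562·86 + 0.1420·62 = 95.0635
  x_5 = 0.0618·79 + 0.1433·67 + 0.1497·46 + 0.1036·11 + 0.1503·45 + 1.0940·86 + 0.1033·62 = 129.7627
  x_6 = 0.1132·79 + 0.1078·67 + 0.0650·46 + 0.0447·11 + 0.0796·45 + 0.1048·86 + 1.0427·62 = 96.8898
Output multipliers (column sums of L):
  Transport: 1.5089
  Manufacturing: 1.8113
  Healthcare: 1.9184
  Mining: 1.6470
  Chemicals: 1.8098
  Textiles: 1.7933
  Electronics: 1.6582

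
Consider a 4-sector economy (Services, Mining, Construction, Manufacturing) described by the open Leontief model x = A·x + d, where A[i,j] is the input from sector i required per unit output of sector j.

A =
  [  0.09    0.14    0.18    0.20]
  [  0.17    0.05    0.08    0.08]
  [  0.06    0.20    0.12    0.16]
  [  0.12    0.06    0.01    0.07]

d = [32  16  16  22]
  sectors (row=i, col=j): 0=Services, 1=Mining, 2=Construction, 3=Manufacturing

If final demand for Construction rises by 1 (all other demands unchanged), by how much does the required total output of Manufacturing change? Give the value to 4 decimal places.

0.0583

Form M = I − A:
  [  0.91   -0.14   -0.18   -0.20]
  [ -0.17    0.95   -0.08   -0.08]
  [ -0.06   -0.20    0.88   -0.16]
  [ -0.12   -0.06   -0.01    0.93]
Leontief inverse L = M⁻¹:
  [  1.2083    0.2566    0.2742    0.3291]
  [  0.2451    1.1326    0.1551    0.1768]
  [  0.1696    0.2948    1.2009    0.2684]
  [  0.1736    0.1093    0.0583    1.1320]
Total output x = L · d:
  x_0 = 1.2083·32 + 0.2566·16 + 0.2742·16 + 0.3291·22 = 54.3991
  x_1 = 0.2451·32 + 1.1326·16 + 0.1551·16 + 0.1768·22 = 32.3372
  x_2 = 0.1696·32 + 0.2948·16 + 1.2009·16 + 0.2684·22 = 35.2658
  x_3 = 0.1736·32 + 0.1093·16 + 0.0583·16 + 1.1320·22 = 33.1406
Δx_3 = L[3,2] · Δd_2 = 0.0583 · 1 = 0.0583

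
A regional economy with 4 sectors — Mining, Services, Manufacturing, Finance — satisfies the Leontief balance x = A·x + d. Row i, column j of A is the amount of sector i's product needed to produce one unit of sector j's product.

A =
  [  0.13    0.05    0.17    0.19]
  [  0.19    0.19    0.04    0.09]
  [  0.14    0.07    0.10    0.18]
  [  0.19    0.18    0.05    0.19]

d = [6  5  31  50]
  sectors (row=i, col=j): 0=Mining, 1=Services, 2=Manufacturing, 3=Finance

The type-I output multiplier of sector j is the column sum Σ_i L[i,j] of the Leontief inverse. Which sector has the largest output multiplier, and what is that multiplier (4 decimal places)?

Finance (2.4337)

Form M = I − A:
  [  0.87   -0.05   -0.17   -0.19]
  [ -0.19    0.81   -0.04   -0.09]
  [ -0.14   -0.07    0.90   -0.18]
  [ -0.19   -0.18   -0.05    0.81]
Leontief inverse L = M⁻¹:
  [  1.3229    0.1935    0.2804    0.3941]
  [  0.3718    1.3293    0.1441    0.2669]
  [  0.3172    0.2042    1.2003    0.3638]
  [  0.4125    0.3534    0.1719    1.4088]
Total output x = L · d:
  x_0 = 1.3229·6 + 0.1935·5 + 0.2804·31 + 0.3941·50 = 37.3009
  x_1 = 0.3718·6 + 1.3293·5 + 0.1441·31 + 0.2669·50 = 26.6927
  x_2 = 0.3172·6 + 0.2042·5 + 1.2003·31 + 0.3638·50 = 58.3249
  x_3 = 0.4125·6 + 0.3534·5 + 0.1719·31 + 1.4088·50 = 80.0100
Output multipliers (column sums of L):
  Mining: 2.4244
  Services: 2.0803
  Manufacturing: 1.7967
  Finance: 2.4337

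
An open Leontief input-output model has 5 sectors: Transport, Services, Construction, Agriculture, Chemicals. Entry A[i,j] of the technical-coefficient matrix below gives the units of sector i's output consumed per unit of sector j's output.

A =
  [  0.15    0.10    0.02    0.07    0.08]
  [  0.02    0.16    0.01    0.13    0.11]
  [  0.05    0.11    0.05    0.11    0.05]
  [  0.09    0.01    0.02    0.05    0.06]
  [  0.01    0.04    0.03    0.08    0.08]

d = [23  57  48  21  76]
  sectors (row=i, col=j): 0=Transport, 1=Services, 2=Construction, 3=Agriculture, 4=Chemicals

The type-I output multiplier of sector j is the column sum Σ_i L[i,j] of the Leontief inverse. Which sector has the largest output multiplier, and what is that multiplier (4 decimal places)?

Form M = I − A:
  [  0.85   -0.10   -0.02   -0.07   -0.08]
  [ -0.02    0.84   -0.01   -0.13   -0.11]
  [ -0.05   -0.11    0.95   -0.11   -0.05]
  [ -0.09   -0.01   -0.02    0.95   -0.06]
  [ -0.01   -0.04   -0.03   -0.08    0.92]
Leontief inverse L = M⁻¹:
  [  1.1968    0.1547    0.0336    0.1244    0.1325]
  [  0.0514    1.2095    0.0229    0.1856    0.1624]
  [  0.0840    0.1555    1.0623    0.1584    0.0940]
  [  0.1175    0.0346    0.0282    1.0765    0.0861]
  [  0.0282    0.0623    0.0385    0.1082    1.1060]
Total output x = L · d:
  x_0 = 1.1968·23 + 0.1547·57 + 0.0336·48 + 0.1244·21 + 0.1325·76 = 50.6403
  x_1 = 0.0514·23 + 1.2095·57 + 0.0229·48 + 0.1856·21 + 0.1624·76 = 87.4644
  x_2 = 0.0840·23 + 0.1555·57 + 1.0623·48 + 0.1584·21 + 0.0940·76 = 72.2543
  x_3 = 0.1175·23 + 0.0346·57 + 0.0282·48 + 1.0765·21 + 0.0861·76 = 35.1789
  x_4 = 0.0282·23 + 0.0623·57 + 0.0385·48 + 0.1082·21 + 1.1060·76 = 92.3771
Output multipliers (column sums of L):
  Transport: 1.4779
  Services: 1.6166
  Construction: 1.1855
  Agriculture: 1.6532
  Chemicals: 1.5810

Agriculture (1.6532)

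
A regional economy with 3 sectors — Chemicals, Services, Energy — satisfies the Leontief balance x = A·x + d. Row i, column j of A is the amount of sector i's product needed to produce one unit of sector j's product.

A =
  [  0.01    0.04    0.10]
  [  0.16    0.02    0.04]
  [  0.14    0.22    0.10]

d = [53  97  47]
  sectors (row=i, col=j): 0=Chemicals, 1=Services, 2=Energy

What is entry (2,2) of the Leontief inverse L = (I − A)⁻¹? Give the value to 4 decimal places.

L[2,2] = 1.1457

Form M = I − A:
  [  0.99   -0.04   -0.10]
  [ -0.16    0.98   -0.04]
  [ -0.14   -0.22    0.90]
Leontief inverse L = M⁻¹:
  [  1.0380    0.0689    0.1184]
  [  0.1778    1.0425    0.0661]
  [  0.2049    0.2656    1.1457]
Total output x = L · d:
  x_0 = 1.0380·53 + 0.0689·97 + 0.1184·47 = 67.2656
  x_1 = 0.1778·53 + 1.0425·97 + 0.0661·47 = 113.6543
  x_2 = 0.2049·53 + 0.2656·97 + 1.1457·47 = 90.4679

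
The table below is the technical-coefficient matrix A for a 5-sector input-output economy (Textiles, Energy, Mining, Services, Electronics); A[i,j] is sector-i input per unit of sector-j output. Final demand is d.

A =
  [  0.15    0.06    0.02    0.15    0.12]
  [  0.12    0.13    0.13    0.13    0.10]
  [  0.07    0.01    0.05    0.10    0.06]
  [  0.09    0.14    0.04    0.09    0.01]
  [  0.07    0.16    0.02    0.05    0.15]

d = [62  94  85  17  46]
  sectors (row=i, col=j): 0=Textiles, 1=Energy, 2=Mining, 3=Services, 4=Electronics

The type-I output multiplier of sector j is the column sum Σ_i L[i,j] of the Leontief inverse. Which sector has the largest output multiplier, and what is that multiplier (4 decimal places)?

Form M = I − A:
  [  0.85   -0.06   -0.02   -0.15   -0.12]
  [ -0.12    0.87   -0.13   -0.13   -0.10]
  [ -0.07   -0.01    0.95   -0.10   -0.06]
  [ -0.09   -0.14   -0.04    0.91   -0.01]
  [ -0.07   -0.16   -0.02   -0.05    0.85]
Leontief inverse L = M⁻¹:
  [  1.2477    0.1638    0.0634    0.2472    0.2028]
  [  0.2335    1.2435    0.1896    0.2477    0.1956]
  [  0.1220    0.0641    1.0726    0.1528    0.1023]
  [  0.1664    0.2132    0.0834    1.1697    0.0682]
  [  0.1594    0.2616    0.0711    0.1394    1.2364]
Total output x = L · d:
  x_0 = 1.2477·62 + 0.1638·94 + 0.0634·85 + 0.2472·17 + 0.2028·46 = 111.6758
  x_1 = 0.2335·62 + 1.2435·94 + 0.1896·85 + 0.2477·17 + 0.1956·46 = 160.6962
  x_2 = 0.1220·62 + 0.0641·94 + 1.0726·85 + 0.1528·17 + 0.1023·46 = 112.0597
  x_3 = 0.1664·62 + 0.2132·94 + 0.0834·85 + 1.1697·17 + 0.0682·46 = 60.4706
  x_4 = 0.1594·62 + 0.2616·94 + 0.0711·85 + 0.1394·17 + 1.2364·46 = 99.7570
Output multipliers (column sums of L):
  Textiles: 1.9290
  Energy: 1.9464
  Mining: 1.4800
  Services: 1.9567
  Electronics: 1.8053

Services (1.9567)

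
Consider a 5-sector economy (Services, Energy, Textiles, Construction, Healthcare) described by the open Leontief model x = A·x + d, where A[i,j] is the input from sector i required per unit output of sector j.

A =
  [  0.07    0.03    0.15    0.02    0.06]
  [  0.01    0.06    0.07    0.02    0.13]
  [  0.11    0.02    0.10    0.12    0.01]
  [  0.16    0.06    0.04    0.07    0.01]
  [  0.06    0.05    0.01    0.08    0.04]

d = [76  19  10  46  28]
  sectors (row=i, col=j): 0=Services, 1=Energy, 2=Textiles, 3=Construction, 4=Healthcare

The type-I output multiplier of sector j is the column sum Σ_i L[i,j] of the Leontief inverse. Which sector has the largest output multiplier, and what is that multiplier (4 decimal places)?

Form M = I − A:
  [  0.93   -0.03   -0.15   -0.02   -0.06]
  [ -0.01    0.94   -0.07   -0.02   -0.13]
  [ -0.11   -0.02    0.90   -0.12   -0.01]
  [ -0.16   -0.06   -0.04    0.93   -0.01]
  [ -0.06   -0.05   -0.01   -0.08    0.96]
Leontief inverse L = M⁻¹:
  [  1.1134    0.0474    0.1926    0.0566    0.0786]
  [  0.0409    1.0783    0.0945    0.0492    0.1501]
  [  0.1650    0.0412    1.1490    0.1552    0.0295]
  [  0.2023    0.0802    0.0891    1.0959    0.0358]
  [  0.0903    0.0662    0.0364    0.0990    1.0577]
Total output x = L · d:
  x_0 = 1.1134·76 + 0.0474·19 + 0.1926·10 + 0.0566·46 + 0.0786·28 = 92.2472
  x_1 = 0.0409·76 + 1.0783·19 + 0.0945·10 + 0.0492·46 + 0.1501·28 = 31.0064
  x_2 = 0.1650·76 + 0.0412·19 + 1.1490·10 + 0.1552·46 + 0.0295·28 = 32.7756
  x_3 = 0.2023·76 + 0.0802·19 + 0.0891·10 + 1.0959·46 + 0.0358·28 = 69.2016
  x_4 = 0.0903·76 + 0.0662·19 + 0.0364·10 + 0.0990·46 + 1.0577·28 = 42.6552
Output multipliers (column sums of L):
  Services: 1.6118
  Energy: 1.3133
  Textiles: 1.5616
  Construction: 1.4559
  Healthcare: 1.3517

Services (1.6118)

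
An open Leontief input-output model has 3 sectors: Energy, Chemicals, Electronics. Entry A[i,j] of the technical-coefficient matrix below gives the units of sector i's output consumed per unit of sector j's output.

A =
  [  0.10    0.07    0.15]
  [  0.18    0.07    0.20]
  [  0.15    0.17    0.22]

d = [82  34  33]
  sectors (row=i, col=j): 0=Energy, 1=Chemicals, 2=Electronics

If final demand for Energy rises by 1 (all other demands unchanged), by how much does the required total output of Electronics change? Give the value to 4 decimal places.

Form M = I − A:
  [  0.90   -0.07   -0.15]
  [ -0.18    0.93   -0.20]
  [ -0.15   -0.17    0.78]
Leontief inverse L = M⁻¹:
  [  1.1823    0.1370    0.2625]
  [  0.2914    1.1619    0.3540]
  [  0.2909    0.2796    1.4097]
Total output x = L · d:
  x_0 = 1.1823·82 + 0.1370·34 + 0.2625·33 = 110.2630
  x_1 = 0.2914·82 + 1.1619·34 + 0.3540·33 = 75.0778
  x_2 = 0.2909·82 + 0.2796·34 + 1.4097·33 = 79.8752
Δx_2 = L[2,0] · Δd_0 = 0.2909 · 1 = 0.2909

0.2909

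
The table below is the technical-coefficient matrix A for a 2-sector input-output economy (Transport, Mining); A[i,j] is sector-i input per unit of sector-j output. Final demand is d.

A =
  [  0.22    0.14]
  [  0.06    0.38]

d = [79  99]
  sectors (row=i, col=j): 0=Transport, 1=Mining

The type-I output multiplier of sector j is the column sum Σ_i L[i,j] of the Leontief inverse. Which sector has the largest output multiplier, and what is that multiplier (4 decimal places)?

Form M = I − A:
  [  0.78   -0.14]
  [ -0.06    0.62]
Leontief inverse L = M⁻¹:
  [  1.3047    0.2946]
  [  0.1263    1.6414]
Total output x = L · d:
  x_0 = 1.3047·79 + 0.2946·99 = 132.2391
  x_1 = 0.1263·79 + 1.6414·99 = 172.4747
Output multipliers (column sums of L):
  Transport: 1.4310
  Mining: 1.9360

Mining (1.9360)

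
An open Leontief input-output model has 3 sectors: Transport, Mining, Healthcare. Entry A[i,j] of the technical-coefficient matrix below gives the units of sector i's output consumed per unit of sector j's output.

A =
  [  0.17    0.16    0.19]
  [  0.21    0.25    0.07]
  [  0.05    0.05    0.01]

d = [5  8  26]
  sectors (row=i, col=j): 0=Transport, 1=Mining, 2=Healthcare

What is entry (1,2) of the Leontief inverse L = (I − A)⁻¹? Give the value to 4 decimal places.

L[1,2] = 0.1718

Form M = I − A:
  [  0.83   -0.16   -0.19]
  [ -0.21    0.75   -0.07]
  [ -0.05   -0.05    0.99]
Leontief inverse L = M⁻¹:
  [  1.2955    0.2943    0.2694]
  [  0.3706    1.4238    0.1718]
  [  0.0841    0.0868    1.0324]
Total output x = L · d:
  x_0 = 1.2955·5 + 0.2943·8 + 0.2694·26 = 15.8380
  x_1 = 0.3706·5 + 1.4238·8 + 0.1718·26 = 17.7106
  x_2 = 0.0841·5 + 0.0868·8 + 1.0324·26 = 27.9570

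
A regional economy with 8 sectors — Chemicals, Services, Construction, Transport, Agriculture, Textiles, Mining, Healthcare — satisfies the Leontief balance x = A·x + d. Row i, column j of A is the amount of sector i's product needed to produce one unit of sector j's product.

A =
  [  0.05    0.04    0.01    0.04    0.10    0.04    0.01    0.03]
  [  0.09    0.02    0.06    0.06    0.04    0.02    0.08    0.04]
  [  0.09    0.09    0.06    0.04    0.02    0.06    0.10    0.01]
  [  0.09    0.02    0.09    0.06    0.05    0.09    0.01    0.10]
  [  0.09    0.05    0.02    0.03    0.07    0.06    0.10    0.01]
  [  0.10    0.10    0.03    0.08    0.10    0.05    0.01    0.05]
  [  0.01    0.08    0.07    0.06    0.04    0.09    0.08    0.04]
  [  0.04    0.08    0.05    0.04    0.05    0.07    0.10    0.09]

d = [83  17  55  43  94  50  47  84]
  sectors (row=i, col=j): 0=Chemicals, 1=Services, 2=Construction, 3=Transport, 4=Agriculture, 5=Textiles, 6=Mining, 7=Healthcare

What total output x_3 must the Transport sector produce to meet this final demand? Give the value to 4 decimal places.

Form M = I − A:
  [  0.95   -0.04   -0.01   -0.04   -0.10   -0.04   -0.01   -0.03]
  [ -0.09    0.98   -0.06   -0.06   -0.04   -0.02   -0.08   -0.04]
  [ -0.09   -0.09    0.94   -0.04   -0.02   -0.06   -0.10   -0.01]
  [ -0.09   -0.02   -0.09    0.94   -0.05   -0.09   -0.01   -0.10]
  [ -0.09   -0.05   -0.02   -0.03    0.93   -0.06   -0.10   -0.01]
  [ -0.10   -0.10   -0.03   -0.08   -0.10    0.95   -0.01   -0.05]
  [ -0.01   -0.08   -0.07   -0.06   -0.04   -0.09    0.92   -0.04]
  [ -0.04   -0.08   -0.05   -0.04   -0.05   -0.07   -0.10    0.91]
Leontief inverse L = M⁻¹:
  [  1.0926    0.0717    0.0342    0.0683    0.1377    0.0730    0.0443    0.0545]
  [  0.1383    1.0639    0.0956    0.0971    0.0842    0.0658    0.1233    0.0730]
  [  0.1471    0.1393    1.1008    0.0849    0.0705    0.1085    0.1481    0.0456]
  [  0.1571    0.0784    0.1320    1.1071    0.1087    0.1450    0.0639    0.1437]
  [  0.1412    0.0952    0.0544    0.0700    1.1192    0.1054    0.1438    0.0415]
  [  0.1685    0.1493    0.0716    0.1266    0.1591    1.1022    0.0632    0.0919]
  [  0.0725    0.1338    0.1147    0.1072    0.0901    0.1422    1.1330    0.0799]
  [  0.1039    0.1392    0.0973    0.0902    0.1057    0.1275    0.1610    1.1347]
Total output x = L · d:
  x_0 = 1.0926·83 + 0.0717·17 + 0.0342·55 + 0.0683·43 + 0.1377·94 + 0.0730·50 + 0.0443·47 + 0.0545·84 = 119.9748
  x_1 = 0.1383·83 + 1.0639·17 + 0.0956·55 + 0.0971·43 + 0.0842·94 + 0.0658·50 + 0.1233·47 + 0.0730·84 = 62.1378
  x_2 = 0.1471·83 + 0.1393·17 + 1.1008·55 + 0.0849·43 + 0.0705·94 + 0.1085·50 + 0.1481·47 + 0.0456·84 = 101.6295
  x_3 = 0.1571·83 + 0.0784·17 + 0.1320·55 + 1.1071·43 + 0.1087·94 + 0.1450·50 + 0.0639·47 + 0.1437·84 = 101.7860
  x_4 = 0.1412·83 + 0.0952·17 + 0.0544·55 + 0.0700·43 + 1.1192·94 + 0.1054·50 + 0.1438·47 + 0.0415·84 = 140.0641
  x_5 = 0.1685·83 + 0.1493·17 + 0.0716·55 + 0.1266·43 + 0.1591·94 + 1.1022·50 + 0.0632·47 + 0.0919·84 = 106.6607
  x_6 = 0.0725·83 + 0.1338·17 + 0.1147·55 + 0.1072·43 + 0.0901·94 + 0.1422·50 + 1.1330·47 + 0.0799·84 = 94.7507
  x_7 = 0.1039·83 + 0.1392·17 + 0.0973·55 + 0.0902·43 + 0.1057·94 + 0.1275·50 + 0.1610·47 + 1.1347·84 = 139.4148

101.7860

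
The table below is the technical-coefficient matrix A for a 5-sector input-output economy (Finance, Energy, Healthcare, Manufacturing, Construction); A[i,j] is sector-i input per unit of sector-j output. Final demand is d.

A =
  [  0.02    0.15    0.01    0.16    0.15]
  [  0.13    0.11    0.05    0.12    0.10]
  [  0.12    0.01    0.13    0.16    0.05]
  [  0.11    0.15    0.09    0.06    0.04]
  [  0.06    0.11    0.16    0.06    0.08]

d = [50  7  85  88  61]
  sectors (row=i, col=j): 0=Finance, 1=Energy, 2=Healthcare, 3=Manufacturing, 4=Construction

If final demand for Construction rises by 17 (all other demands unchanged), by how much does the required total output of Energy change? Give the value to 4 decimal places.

3.1417

Form M = I − A:
  [  0.98   -0.15   -0.01   -0.16   -0.15]
  [ -0.13    0.89   -0.05   -0.12   -0.10]
  [ -0.12   -0.01    0.87   -0.16   -0.05]
  [ -0.11   -0.15   -0.09    0.94   -0.04]
  [ -0.06   -0.11   -0.16   -0.06    0.92]
Leontief inverse L = M⁻¹:
  [  1.1084    0.2582    0.0950    0.2521    0.2249]
  [  0.2148    1.2223    0.1301    0.2265    0.1848]
  [  0.1985    0.1058    1.2069    0.2604    0.1208]
  [  0.1891    0.2438    0.1577    1.1614    0.1164]
  [  0.1448    0.1973    0.2419    0.1646    1.1523]
Total output x = L · d:
  x_0 = 1.1084·50 + 0.2582·7 + 0.0950·85 + 0.2521·88 + 0.2249·61 = 101.2094
  x_1 = 0.2148·50 + 1.2223·7 + 0.1301·85 + 0.2265·88 + 0.1848·61 = 61.5681
  x_2 = 0.1985·50 + 0.1058·7 + 1.2069·85 + 0.2604·88 + 0.1208·61 = 143.5395
  x_3 = 0.1891·50 + 0.2438·7 + 0.1577·85 + 1.1614·88 + 0.1164·61 = 133.8779
  x_4 = 0.1448·50 + 0.1973·7 + 0.2419·85 + 0.1646·88 + 1.1523·61 = 113.9609
Δx_1 = L[1,4] · Δd_4 = 0.1848 · 17 = 3.1417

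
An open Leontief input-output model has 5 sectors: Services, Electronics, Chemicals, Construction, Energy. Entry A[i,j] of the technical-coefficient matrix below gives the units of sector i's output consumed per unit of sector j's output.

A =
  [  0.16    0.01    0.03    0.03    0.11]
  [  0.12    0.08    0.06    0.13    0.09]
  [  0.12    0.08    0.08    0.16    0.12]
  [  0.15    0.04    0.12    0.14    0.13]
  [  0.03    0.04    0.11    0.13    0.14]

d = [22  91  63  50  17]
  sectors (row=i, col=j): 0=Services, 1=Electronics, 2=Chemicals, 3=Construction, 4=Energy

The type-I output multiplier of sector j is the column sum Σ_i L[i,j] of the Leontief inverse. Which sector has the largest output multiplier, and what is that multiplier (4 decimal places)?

Energy (2.1522)

Form M = I − A:
  [  0.84   -0.01   -0.03   -0.03   -0.11]
  [ -0.12    0.92   -0.06   -0.13   -0.09]
  [ -0.12   -0.08    0.92   -0.16   -0.12]
  [ -0.15   -0.04   -0.12    0.86   -0.13]
  [ -0.03   -0.04   -0.11   -0.13    0.86]
Leontief inverse L = M⁻¹:
  [  1.2285    0.0319    0.0759    0.0897    0.1846]
  [  0.2279    1.1200    0.1348    0.2326    0.2003]
  [  0.2450    0.1277    1.1702    0.2835    0.2508]
  [  0.2782    0.0880    0.2116    1.2653    0.2656]
  [  0.1269    0.0828    0.1906    0.2415    1.2508]
Total output x = L · d:
  x_0 = 1.2285·22 + 0.0319·91 + 0.0759·63 + 0.0897·50 + 0.1846·17 = 42.3343
  x_1 = 0.2279·22 + 1.1200·91 + 0.1348·63 + 0.2326·50 + 0.2003·17 = 130.4587
  x_2 = 0.2450·22 + 0.1277·91 + 1.1702·63 + 0.2835·50 + 0.2508·17 = 109.1694
  x_3 = 0.2782·22 + 0.0880·91 + 0.2116·63 + 1.2653·50 + 0.2656·17 = 95.2398
  x_4 = 0.1269·22 + 0.0828·91 + 0.1906·63 + 0.2415·50 + 1.2508·17 = 55.6723
Output multipliers (column sums of L):
  Services: 2.1065
  Electronics: 1.4503
  Chemicals: 1.7831
  Construction: 2.1126
  Energy: 2.1522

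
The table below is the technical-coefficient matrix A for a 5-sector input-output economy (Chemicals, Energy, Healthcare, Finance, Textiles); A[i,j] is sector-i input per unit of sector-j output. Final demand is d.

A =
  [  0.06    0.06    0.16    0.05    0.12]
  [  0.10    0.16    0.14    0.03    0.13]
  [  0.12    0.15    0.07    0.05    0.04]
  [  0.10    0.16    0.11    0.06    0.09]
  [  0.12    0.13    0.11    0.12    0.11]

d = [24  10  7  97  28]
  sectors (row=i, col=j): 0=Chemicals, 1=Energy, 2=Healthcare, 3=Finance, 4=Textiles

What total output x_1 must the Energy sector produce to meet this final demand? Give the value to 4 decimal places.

Form M = I − A:
  [  0.94   -0.06   -0.16   -0.05   -0.12]
  [ -0.10    0.84   -0.14   -0.03   -0.13]
  [ -0.12   -0.15    0.93   -0.05   -0.04]
  [ -0.10   -0.16   -0.11    0.94   -0.09]
  [ -0.12   -0.13   -0.11   -0.12    0.89]
Leontief inverse L = M⁻¹:
  [  1.1543    0.1815    0.2628    0.1073    0.2048]
  [  0.2162    1.3115    0.2751    0.0990    0.2431]
  [  0.2053    0.2636    1.1772    0.0984    0.1290]
  [  0.2066    0.3011    0.2368    1.1220    0.1959]
  [  0.2404    0.2892    0.2530    0.1924    1.2291]
Total output x = L · d:
  x_0 = 1.1543·24 + 0.1815·10 + 0.2628·7 + 0.1073·97 + 0.2048·28 = 47.5013
  x_1 = 0.2162·24 + 1.3115·10 + 0.2751·7 + 0.0990·97 + 0.2431·28 = 36.6424
  x_2 = 0.2053·24 + 0.2636·10 + 1.1772·7 + 0.0984·97 + 0.1290·28 = 28.9618
  x_3 = 0.2066·24 + 0.3011·10 + 0.2368·7 + 1.1220·97 + 0.1959·28 = 123.9517
  x_4 = 0.2404·24 + 0.2892·10 + 0.2530·7 + 0.1924·97 + 1.2291·28 = 63.5097

36.6424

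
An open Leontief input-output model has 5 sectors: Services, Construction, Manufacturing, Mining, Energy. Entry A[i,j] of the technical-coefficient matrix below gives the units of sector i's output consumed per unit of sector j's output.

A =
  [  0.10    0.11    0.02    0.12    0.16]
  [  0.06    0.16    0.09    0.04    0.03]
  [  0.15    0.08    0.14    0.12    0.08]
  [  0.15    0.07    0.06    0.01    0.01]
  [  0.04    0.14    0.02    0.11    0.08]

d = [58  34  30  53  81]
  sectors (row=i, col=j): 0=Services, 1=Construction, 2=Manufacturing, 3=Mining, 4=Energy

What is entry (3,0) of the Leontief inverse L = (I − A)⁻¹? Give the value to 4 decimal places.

Form M = I − A:
  [  0.90   -0.11   -0.02   -0.12   -0.16]
  [ -0.06    0.84   -0.09   -0.04   -0.03]
  [ -0.15   -0.08    0.86   -0.12   -0.08]
  [ -0.15   -0.07   -0.06    0.99   -0.01]
  [ -0.04   -0.14   -0.02   -0.11    0.92]
Leontief inverse L = M⁻¹:
  [  1.1769    0.2124    0.0675    0.1838    0.2195]
  [  0.1246    1.2403    0.1408    0.0907    0.0753]
  [  0.2546    0.1914    1.2065    0.2023    0.1576]
  [  0.2036    0.1337    0.0939    1.0582    0.0594]
  [  0.1000    0.2181    0.0618    0.1527    1.1185]
Total output x = L · d:
  x_0 = 1.1769·58 + 0.2124·34 + 0.0675·30 + 0.1838·53 + 0.2195·81 = 105.0305
  x_1 = 0.1246·58 + 1.2403·34 + 0.1408·30 + 0.0907·53 + 0.0753·81 = 64.5284
  x_2 = 0.2546·58 + 0.1914·34 + 1.2065·30 + 0.2023·53 + 0.1576·81 = 80.9604
  x_3 = 0.2036·58 + 0.1337·34 + 0.0939·30 + 1.0582·53 + 0.0594·81 = 80.0675
  x_4 = 0.1000·58 + 0.2181·34 + 0.0618·30 + 0.1527·53 + 1.1185·81 = 113.7629

L[3,0] = 0.2036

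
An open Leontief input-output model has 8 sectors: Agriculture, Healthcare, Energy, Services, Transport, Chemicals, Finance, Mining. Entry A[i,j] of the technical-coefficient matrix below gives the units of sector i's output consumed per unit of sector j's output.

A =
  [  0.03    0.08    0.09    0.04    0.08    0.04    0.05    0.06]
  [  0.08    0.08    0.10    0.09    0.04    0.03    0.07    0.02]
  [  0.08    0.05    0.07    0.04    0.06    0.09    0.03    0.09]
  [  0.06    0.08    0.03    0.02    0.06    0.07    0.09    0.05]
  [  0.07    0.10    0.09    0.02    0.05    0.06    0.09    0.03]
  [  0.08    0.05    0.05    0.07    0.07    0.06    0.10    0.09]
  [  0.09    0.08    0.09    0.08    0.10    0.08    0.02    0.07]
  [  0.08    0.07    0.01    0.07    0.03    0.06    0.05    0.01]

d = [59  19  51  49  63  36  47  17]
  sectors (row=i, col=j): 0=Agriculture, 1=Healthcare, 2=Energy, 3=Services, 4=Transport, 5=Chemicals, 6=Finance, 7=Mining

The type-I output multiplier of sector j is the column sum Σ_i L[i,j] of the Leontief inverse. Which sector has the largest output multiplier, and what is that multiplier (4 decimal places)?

Form M = I − A:
  [  0.97   -0.08   -0.09   -0.04   -0.08   -0.04   -0.05   -0.06]
  [ -0.08    0.92   -0.10   -0.09   -0.04   -0.03   -0.07   -0.02]
  [ -0.08   -0.05    0.93   -0.04   -0.06   -0.09   -0.03   -0.09]
  [ -0.06   -0.08   -0.03    0.98   -0.06   -0.07   -0.09   -0.05]
  [ -0.07   -0.10   -0.09   -0.02    0.95   -0.06   -0.09   -0.03]
  [ -0.08   -0.05   -0.05   -0.07   -0.07    0.94   -0.10   -0.09]
  [ -0.09   -0.08   -0.09   -0.08   -0.10   -0.08    0.98   -0.07]
  [ -0.08   -0.07   -0.01   -0.07   -0.03   -0.06   -0.05    0.99]
Leontief inverse L = M⁻¹:
  [  1.0987    0.1498    0.1555    0.0913    0.1365    0.0981    0.1080    0.1091]
  [  0.1523    1.1559    0.1724    0.1445    0.1047    0.0934    0.1319    0.0765]
  [  0.1517    0.1238    1.1369    0.0952    0.1214    0.1513    0.0941    0.1439]
  [  0.1276    0.1499    0.0968    1.0739    0.1190    0.1259    0.1476    0.0993]
  [  0.1450    0.1763    0.1657    0.0791    1.1155    0.1232    0.1518    0.0872]
  [  0.1614    0.1354    0.1270    0.1324    0.1416    1.1301    0.1699    0.1498]
  [  0.1752    0.1699    0.1725    0.1435    0.1730    0.1531    1.0983    0.1338]
  [  0.1331    0.1278    0.0645    0.1122    0.0792    0.1049    0.0998    1.0513]
Total output x = L · d:
  x_0 = 1.0987·59 + 0.1498·19 + 0.1555·51 + 0.0913·49 + 0.1365·63 + 0.0981·36 + 0.1080·47 + 0.1091·17 = 99.1335
  x_1 = 0.1523·59 + 1.1559·19 + 0.1724·51 + 0.1445·49 + 0.1047·63 + 0.0934·36 + 0.1319·47 + 0.0765·17 = 64.2823
  x_2 = 0.1517·59 + 0.1238·19 + 1.1369·51 + 0.0952·49 + 0.1214·63 + 0.1513·36 + 0.0941·47 + 0.1439·17 = 93.9096
  x_3 = 0.1276·59 + 0.1499·19 + 0.0968·51 + 1.0739·49 + 0.1190·63 + 0.1259·36 + 0.1476·47 + 0.0993·17 = 88.5894
  x_4 = 0.1450·59 + 0.1763·19 + 0.1657·51 + 0.0791·49 + 1.1155·63 + 0.1232·36 + 0.1518·47 + 0.0872·17 = 107.5654
  x_5 = 0.1614·59 + 0.1354·19 + 0.1270·51 + 0.1324·49 + 0.1416·63 + 1.1301·36 + 0.1699·47 + 0.1498·17 = 85.1879
  x_6 = 0.1752·59 + 0.1699·19 + 0.1725·51 + 0.1435·49 + 0.1730·63 + 0.1531·36 + 1.0983·47 + 0.1338·17 = 99.6970
  x_7 = 0.1331·59 + 0.1278·19 + 0.0645·51 + 0.1122·49 + 0.0792·63 + 0.1049·36 + 0.0998·47 + 1.0513·17 = 50.3979
Output multipliers (column sums of L):
  Agriculture: 2.1450
  Healthcare: 2.1888
  Energy: 2.0913
  Services: 1.8720
  Transport: 1.9908
  Chemicals: 1.9801
  Finance: 2.0014
  Mining: 1.8508

Healthcare (2.1888)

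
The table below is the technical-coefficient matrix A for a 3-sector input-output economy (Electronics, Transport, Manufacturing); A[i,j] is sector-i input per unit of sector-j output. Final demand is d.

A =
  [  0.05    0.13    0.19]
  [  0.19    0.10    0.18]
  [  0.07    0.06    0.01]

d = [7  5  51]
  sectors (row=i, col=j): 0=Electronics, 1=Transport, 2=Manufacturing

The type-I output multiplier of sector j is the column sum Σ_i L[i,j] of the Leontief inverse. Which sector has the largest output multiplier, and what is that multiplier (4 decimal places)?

Manufacturing (1.5476)

Form M = I − A:
  [  0.95   -0.13   -0.19]
  [ -0.19    0.90   -0.18]
  [ -0.07   -0.06    0.99]
Leontief inverse L = M⁻¹:
  [  1.1058    0.1760    0.2442]
  [  0.2521    1.1649    0.2602]
  [  0.0935    0.0830    1.0431]
Total output x = L · d:
  x_0 = 1.1058·7 + 0.1760·5 + 0.2442·51 = 21.0767
  x_1 = 0.2521·7 + 1.1649·5 + 0.2602·51 = 20.8590
  x_2 = 0.0935·7 + 0.0830·5 + 1.0431·51 = 54.2696
Output multipliers (column sums of L):
  Electronics: 1.4514
  Transport: 1.4239
  Manufacturing: 1.5476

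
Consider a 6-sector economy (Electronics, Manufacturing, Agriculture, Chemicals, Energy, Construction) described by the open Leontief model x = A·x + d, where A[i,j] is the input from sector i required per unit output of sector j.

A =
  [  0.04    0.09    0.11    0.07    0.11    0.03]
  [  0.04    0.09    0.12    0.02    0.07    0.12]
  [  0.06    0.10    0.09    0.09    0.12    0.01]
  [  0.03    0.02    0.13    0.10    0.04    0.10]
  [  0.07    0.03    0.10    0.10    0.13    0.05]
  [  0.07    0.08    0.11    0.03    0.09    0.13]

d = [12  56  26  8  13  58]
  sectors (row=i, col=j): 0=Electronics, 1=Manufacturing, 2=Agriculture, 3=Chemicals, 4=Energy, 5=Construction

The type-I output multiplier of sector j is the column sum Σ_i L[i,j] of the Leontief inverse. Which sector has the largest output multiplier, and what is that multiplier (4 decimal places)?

Form M = I − A:
  [  0.96   -0.09   -0.11   -0.07   -0.11   -0.03]
  [ -0.04    0.91   -0.12   -0.02   -0.07   -0.12]
  [ -0.06   -0.10    0.91   -0.09   -0.12   -0.01]
  [ -0.03   -0.02   -0.13    0.90   -0.04   -0.10]
  [ -0.07   -0.03   -0.10   -0.10    0.87   -0.05]
  [ -0.07   -0.08   -0.11   -0.03   -0.09    0.87]
Leontief inverse L = M⁻¹:
  [  1.0847    0.1461    0.2007    0.1318    0.1915    0.0860]
  [  0.0885    1.1539    0.2131    0.0772    0.1559    0.1825]
  [  0.1053    0.1568    1.1851    0.1551    0.2036    0.0684]
  [  0.0723    0.0736    0.2151    1.1577    0.1140    0.1547]
  [  0.1178    0.0866    0.1967    0.1696    1.2174    0.1077]
  [  0.1234    0.1492    0.2133    0.0948    0.1853    1.1983]
Total output x = L · d:
  x_0 = 1.0847·12 + 0.1461·56 + 0.2007·26 + 0.1318·8 + 0.1915·13 + 0.0860·58 = 34.9478
  x_1 = 0.0885·12 + 1.1539·56 + 0.2131·26 + 0.0772·8 + 0.1559·13 + 0.1825·58 = 84.4522
  x_2 = 0.1053·12 + 0.1568·56 + 1.1851·26 + 0.1551·8 + 0.2036·13 + 0.0684·58 = 48.7102
  x_3 = 0.0723·12 + 0.0736·56 + 0.2151·26 + 1.1577·8 + 0.1140·13 + 0.1547·58 = 30.2966
  x_4 = 0.1178·12 + 0.0866·56 + 0.1967·26 + 0.1696·8 + 1.2174·13 + 0.1077·58 = 34.8081
  x_5 = 0.1234·12 + 0.1492·56 + 0.2133·26 + 0.0948·8 + 0.1853·13 + 1.1983·58 = 88.0486
Output multipliers (column sums of L):
  Electronics: 1.5919
  Manufacturing: 1.7662
  Agriculture: 2.2239
  Chemicals: 1.7862
  Energy: 2.0676
  Construction: 1.7976

Agriculture (2.2239)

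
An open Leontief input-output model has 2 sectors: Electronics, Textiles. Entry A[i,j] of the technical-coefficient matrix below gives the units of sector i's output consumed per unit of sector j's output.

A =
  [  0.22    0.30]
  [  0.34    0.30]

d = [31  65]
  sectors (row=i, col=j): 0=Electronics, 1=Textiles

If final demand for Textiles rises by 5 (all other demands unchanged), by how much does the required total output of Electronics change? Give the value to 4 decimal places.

3.3784

Form M = I − A:
  [  0.78   -0.30]
  [ -0.34    0.70]
Leontief inverse L = M⁻¹:
  [  1.5766    0.6757]
  [  0.7658    1.7568]
Total output x = L · d:
  x_0 = 1.5766·31 + 0.6757·65 = 92.7928
  x_1 = 0.7658·31 + 1.7568·65 = 137.9279
Δx_0 = L[0,1] · Δd_1 = 0.6757 · 5 = 3.3784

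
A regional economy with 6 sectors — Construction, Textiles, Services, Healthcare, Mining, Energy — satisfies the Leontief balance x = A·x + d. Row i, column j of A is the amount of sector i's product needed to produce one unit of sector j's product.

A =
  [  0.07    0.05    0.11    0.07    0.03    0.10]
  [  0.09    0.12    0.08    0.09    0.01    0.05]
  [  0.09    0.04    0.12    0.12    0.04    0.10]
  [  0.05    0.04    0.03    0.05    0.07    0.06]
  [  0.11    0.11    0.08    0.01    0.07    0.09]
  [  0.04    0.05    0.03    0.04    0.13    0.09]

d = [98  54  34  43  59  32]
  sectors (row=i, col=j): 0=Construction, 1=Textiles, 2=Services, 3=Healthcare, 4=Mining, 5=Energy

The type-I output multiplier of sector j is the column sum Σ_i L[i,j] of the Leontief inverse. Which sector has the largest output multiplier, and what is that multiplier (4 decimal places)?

Form M = I − A:
  [  0.93   -0.05   -0.11   -0.07   -0.03   -0.10]
  [ -0.09    0.88   -0.08   -0.09   -0.01   -0.05]
  [ -0.09   -0.04    0.88   -0.12   -0.04   -0.10]
  [ -0.05   -0.04   -0.03    0.95   -0.07   -0.06]
  [ -0.11   -0.11   -0.08   -0.01    0.93   -0.09]
  [ -0.04   -0.05   -0.03   -0.04   -0.13    0.91]
Leontief inverse L = M⁻¹:
  [  1.1230    0.0955    0.1656    0.1204    0.0761    0.1623]
  [  0.1448    1.1698    0.1376    0.1440    0.0493    0.1097]
  [  0.1517    0.0921    1.1842    0.1778    0.0944    0.1729]
  [  0.0885    0.0758    0.0676    1.0803    0.1022    0.1026]
  [  0.1728    0.1680    0.1460    0.0655    1.1161    0.1590]
  [  0.0909    0.0988    0.0777    0.0759    0.1731    1.1450]
Total output x = L · d:
  x_0 = 1.1230·98 + 0.0955·54 + 0.1656·34 + 0.1204·43 + 0.0761·59 + 0.1623·32 = 135.7052
  x_1 = 0.1448·98 + 1.1698·54 + 0.1376·34 + 0.1440·43 + 0.0493·59 + 0.1097·32 = 94.6515
  x_2 = 0.1517·98 + 0.0921·54 + 1.1842·34 + 0.1778·43 + 0.0944·59 + 0.1729·32 = 78.8498
  x_3 = 0.0885·98 + 0.0758·54 + 0.0676·34 + 1.0803·43 + 0.1022·59 + 0.1026·32 = 70.8285
  x_4 = 0.1728·98 + 0.1680·54 + 0.1460·34 + 0.0655·43 + 1.1161·59 + 0.1590·32 = 104.7159
  x_5 = 0.0909·98 + 0.0988·54 + 0.0777·34 + 0.0759·43 + 0.1731·59 + 1.1450·32 = 67.0027
Output multipliers (column sums of L):
  Construction: 1.7716
  Textiles: 1.7001
  Services: 1.7787
  Healthcare: 1.6638
  Mining: 1.6112
  Energy: 1.8515

Energy (1.8515)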